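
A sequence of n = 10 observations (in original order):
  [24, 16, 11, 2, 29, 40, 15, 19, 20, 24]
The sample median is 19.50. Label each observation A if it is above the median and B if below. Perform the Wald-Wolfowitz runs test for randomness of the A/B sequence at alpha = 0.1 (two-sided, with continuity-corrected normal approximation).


Step 1: Compute median = 19.50; label A = above, B = below.
Labels in order: ABBBAABBAA  (n_A = 5, n_B = 5)
Step 2: Count runs R = 5.
Step 3: Under H0 (random ordering), E[R] = 2*n_A*n_B/(n_A+n_B) + 1 = 2*5*5/10 + 1 = 6.0000.
        Var[R] = 2*n_A*n_B*(2*n_A*n_B - n_A - n_B) / ((n_A+n_B)^2 * (n_A+n_B-1)) = 2000/900 = 2.2222.
        SD[R] = 1.4907.
Step 4: Continuity-corrected z = (R + 0.5 - E[R]) / SD[R] = (5 + 0.5 - 6.0000) / 1.4907 = -0.3354.
Step 5: Two-sided p-value via normal approximation = 2*(1 - Phi(|z|)) = 0.737316.
Step 6: alpha = 0.1. fail to reject H0.

R = 5, z = -0.3354, p = 0.737316, fail to reject H0.


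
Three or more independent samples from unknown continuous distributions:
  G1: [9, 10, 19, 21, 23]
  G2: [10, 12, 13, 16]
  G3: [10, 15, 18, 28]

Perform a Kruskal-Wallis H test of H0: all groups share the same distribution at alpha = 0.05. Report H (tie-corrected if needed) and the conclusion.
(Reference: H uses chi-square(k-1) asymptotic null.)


Step 1: Combine all N = 13 observations and assign midranks.
sorted (value, group, rank): (9,G1,1), (10,G1,3), (10,G2,3), (10,G3,3), (12,G2,5), (13,G2,6), (15,G3,7), (16,G2,8), (18,G3,9), (19,G1,10), (21,G1,11), (23,G1,12), (28,G3,13)
Step 2: Sum ranks within each group.
R_1 = 37 (n_1 = 5)
R_2 = 22 (n_2 = 4)
R_3 = 32 (n_3 = 4)
Step 3: H = 12/(N(N+1)) * sum(R_i^2/n_i) - 3(N+1)
     = 12/(13*14) * (37^2/5 + 22^2/4 + 32^2/4) - 3*14
     = 0.065934 * 650.8 - 42
     = 0.909890.
Step 4: Ties present; correction factor C = 1 - 24/(13^3 - 13) = 0.989011. Corrected H = 0.909890 / 0.989011 = 0.920000.
Step 5: Under H0, H ~ chi^2(2); p-value = 0.631284.
Step 6: alpha = 0.05. fail to reject H0.

H = 0.9200, df = 2, p = 0.631284, fail to reject H0.


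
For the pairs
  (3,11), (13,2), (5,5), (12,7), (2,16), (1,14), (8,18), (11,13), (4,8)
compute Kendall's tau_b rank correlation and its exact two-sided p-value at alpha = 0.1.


Step 1: Enumerate the 36 unordered pairs (i,j) with i<j and classify each by sign(x_j-x_i) * sign(y_j-y_i).
  (1,2):dx=+10,dy=-9->D; (1,3):dx=+2,dy=-6->D; (1,4):dx=+9,dy=-4->D; (1,5):dx=-1,dy=+5->D
  (1,6):dx=-2,dy=+3->D; (1,7):dx=+5,dy=+7->C; (1,8):dx=+8,dy=+2->C; (1,9):dx=+1,dy=-3->D
  (2,3):dx=-8,dy=+3->D; (2,4):dx=-1,dy=+5->D; (2,5):dx=-11,dy=+14->D; (2,6):dx=-12,dy=+12->D
  (2,7):dx=-5,dy=+16->D; (2,8):dx=-2,dy=+11->D; (2,9):dx=-9,dy=+6->D; (3,4):dx=+7,dy=+2->C
  (3,5):dx=-3,dy=+11->D; (3,6):dx=-4,dy=+9->D; (3,7):dx=+3,dy=+13->C; (3,8):dx=+6,dy=+8->C
  (3,9):dx=-1,dy=+3->D; (4,5):dx=-10,dy=+9->D; (4,6):dx=-11,dy=+7->D; (4,7):dx=-4,dy=+11->D
  (4,8):dx=-1,dy=+6->D; (4,9):dx=-8,dy=+1->D; (5,6):dx=-1,dy=-2->C; (5,7):dx=+6,dy=+2->C
  (5,8):dx=+9,dy=-3->D; (5,9):dx=+2,dy=-8->D; (6,7):dx=+7,dy=+4->C; (6,8):dx=+10,dy=-1->D
  (6,9):dx=+3,dy=-6->D; (7,8):dx=+3,dy=-5->D; (7,9):dx=-4,dy=-10->C; (8,9):dx=-7,dy=-5->C
Step 2: C = 10, D = 26, total pairs = 36.
Step 3: tau = (C - D)/(n(n-1)/2) = (10 - 26)/36 = -0.444444.
Step 4: Exact two-sided p-value (enumerate n! = 362880 permutations of y under H0): p = 0.119439.
Step 5: alpha = 0.1. fail to reject H0.

tau_b = -0.4444 (C=10, D=26), p = 0.119439, fail to reject H0.


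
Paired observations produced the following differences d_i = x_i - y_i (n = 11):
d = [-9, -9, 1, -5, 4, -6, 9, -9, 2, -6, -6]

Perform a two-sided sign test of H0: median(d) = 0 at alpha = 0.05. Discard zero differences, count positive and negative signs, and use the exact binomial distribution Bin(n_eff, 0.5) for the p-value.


Step 1: Discard zero differences. Original n = 11; n_eff = number of nonzero differences = 11.
Nonzero differences (with sign): -9, -9, +1, -5, +4, -6, +9, -9, +2, -6, -6
Step 2: Count signs: positive = 4, negative = 7.
Step 3: Under H0: P(positive) = 0.5, so the number of positives S ~ Bin(11, 0.5).
Step 4: Two-sided exact p-value = sum of Bin(11,0.5) probabilities at or below the observed probability = 0.548828.
Step 5: alpha = 0.05. fail to reject H0.

n_eff = 11, pos = 4, neg = 7, p = 0.548828, fail to reject H0.


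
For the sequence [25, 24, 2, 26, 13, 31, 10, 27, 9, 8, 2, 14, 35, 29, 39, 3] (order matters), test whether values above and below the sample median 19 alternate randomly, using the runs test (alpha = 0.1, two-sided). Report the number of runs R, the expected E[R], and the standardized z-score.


Step 1: Compute median = 19; label A = above, B = below.
Labels in order: AABABABABBBBAAAB  (n_A = 8, n_B = 8)
Step 2: Count runs R = 10.
Step 3: Under H0 (random ordering), E[R] = 2*n_A*n_B/(n_A+n_B) + 1 = 2*8*8/16 + 1 = 9.0000.
        Var[R] = 2*n_A*n_B*(2*n_A*n_B - n_A - n_B) / ((n_A+n_B)^2 * (n_A+n_B-1)) = 14336/3840 = 3.7333.
        SD[R] = 1.9322.
Step 4: Continuity-corrected z = (R - 0.5 - E[R]) / SD[R] = (10 - 0.5 - 9.0000) / 1.9322 = 0.2588.
Step 5: Two-sided p-value via normal approximation = 2*(1 - Phi(|z|)) = 0.795809.
Step 6: alpha = 0.1. fail to reject H0.

R = 10, z = 0.2588, p = 0.795809, fail to reject H0.


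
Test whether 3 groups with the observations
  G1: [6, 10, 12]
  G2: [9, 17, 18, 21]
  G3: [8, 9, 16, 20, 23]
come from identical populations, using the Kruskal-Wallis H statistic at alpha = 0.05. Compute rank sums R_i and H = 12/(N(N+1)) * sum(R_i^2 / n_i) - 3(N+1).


Step 1: Combine all N = 12 observations and assign midranks.
sorted (value, group, rank): (6,G1,1), (8,G3,2), (9,G2,3.5), (9,G3,3.5), (10,G1,5), (12,G1,6), (16,G3,7), (17,G2,8), (18,G2,9), (20,G3,10), (21,G2,11), (23,G3,12)
Step 2: Sum ranks within each group.
R_1 = 12 (n_1 = 3)
R_2 = 31.5 (n_2 = 4)
R_3 = 34.5 (n_3 = 5)
Step 3: H = 12/(N(N+1)) * sum(R_i^2/n_i) - 3(N+1)
     = 12/(12*13) * (12^2/3 + 31.5^2/4 + 34.5^2/5) - 3*13
     = 0.076923 * 534.112 - 39
     = 2.085577.
Step 4: Ties present; correction factor C = 1 - 6/(12^3 - 12) = 0.996503. Corrected H = 2.085577 / 0.996503 = 2.092895.
Step 5: Under H0, H ~ chi^2(2); p-value = 0.351183.
Step 6: alpha = 0.05. fail to reject H0.

H = 2.0929, df = 2, p = 0.351183, fail to reject H0.


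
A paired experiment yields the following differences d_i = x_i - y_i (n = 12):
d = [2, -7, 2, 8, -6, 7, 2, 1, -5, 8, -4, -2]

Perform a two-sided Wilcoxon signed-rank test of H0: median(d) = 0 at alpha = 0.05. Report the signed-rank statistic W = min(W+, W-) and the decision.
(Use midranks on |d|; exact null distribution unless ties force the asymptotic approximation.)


Step 1: Drop any zero differences (none here) and take |d_i|.
|d| = [2, 7, 2, 8, 6, 7, 2, 1, 5, 8, 4, 2]
Step 2: Midrank |d_i| (ties get averaged ranks).
ranks: |2|->3.5, |7|->9.5, |2|->3.5, |8|->11.5, |6|->8, |7|->9.5, |2|->3.5, |1|->1, |5|->7, |8|->11.5, |4|->6, |2|->3.5
Step 3: Attach original signs; sum ranks with positive sign and with negative sign.
W+ = 3.5 + 3.5 + 11.5 + 9.5 + 3.5 + 1 + 11.5 = 44
W- = 9.5 + 8 + 7 + 6 + 3.5 = 34
(Check: W+ + W- = 78 should equal n(n+1)/2 = 78.)
Step 4: Test statistic W = min(W+, W-) = 34.
Step 5: Ties in |d|, so use the tie-corrected normal approximation.
        E[W] = n(n+1)/4 = 12*13/4 = 39.
        Tie groups: |d|=2 (t=4), |d|=7 (t=2), |d|=8 (t=2); sum(t^3 - t) = 72.
        Var[W] = n(n+1)(2n+1)/24 - sum(t^3-t)/48 = 3900/24 - 72/48 = 161.
        z = (W - E[W]) / sqrt(Var[W]) = (34 - 39) / 12.6886 = -0.3941.
        Two-sided p = 2*Phi(z) = 0.693540.
Step 6: alpha = 0.05. fail to reject H0.

W+ = 44, W- = 34, W = min = 34, p = 0.693540, fail to reject H0.


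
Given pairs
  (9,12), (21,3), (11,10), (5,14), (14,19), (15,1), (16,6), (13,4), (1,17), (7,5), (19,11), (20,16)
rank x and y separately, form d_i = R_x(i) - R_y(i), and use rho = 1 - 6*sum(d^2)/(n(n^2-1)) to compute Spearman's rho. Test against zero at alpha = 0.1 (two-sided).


Step 1: Rank x and y separately (midranks; no ties here).
rank(x): 9->4, 21->12, 11->5, 5->2, 14->7, 15->8, 16->9, 13->6, 1->1, 7->3, 19->10, 20->11
rank(y): 12->8, 3->2, 10->6, 14->9, 19->12, 1->1, 6->5, 4->3, 17->11, 5->4, 11->7, 16->10
Step 2: d_i = R_x(i) - R_y(i); compute d_i^2.
  (4-8)^2=16, (12-2)^2=100, (5-6)^2=1, (2-9)^2=49, (7-12)^2=25, (8-1)^2=49, (9-5)^2=16, (6-3)^2=9, (1-11)^2=100, (3-4)^2=1, (10-7)^2=9, (11-10)^2=1
sum(d^2) = 376.
Step 3: rho = 1 - 6*376 / (12*(12^2 - 1)) = 1 - 2256/1716 = -0.314685.
Step 4: Under H0, t = rho * sqrt((n-2)/(1-rho^2)) = -1.0484 ~ t(10).
Step 5: Two-sided p-value from the t-distribution with 10 df = 0.319139.
Step 6: alpha = 0.1. fail to reject H0.

rho = -0.3147, p = 0.319139, fail to reject H0 at alpha = 0.1.


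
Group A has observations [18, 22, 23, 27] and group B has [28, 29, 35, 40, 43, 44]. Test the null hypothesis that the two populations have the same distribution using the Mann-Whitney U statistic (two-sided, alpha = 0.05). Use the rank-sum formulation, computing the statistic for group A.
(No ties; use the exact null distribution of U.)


Step 1: Combine and sort all 10 observations; assign midranks.
sorted (value, group): (18,X), (22,X), (23,X), (27,X), (28,Y), (29,Y), (35,Y), (40,Y), (43,Y), (44,Y)
ranks: 18->1, 22->2, 23->3, 27->4, 28->5, 29->6, 35->7, 40->8, 43->9, 44->10
Step 2: Rank sum for X: R1 = 1 + 2 + 3 + 4 = 10.
Step 3: U_X = R1 - n1(n1+1)/2 = 10 - 4*5/2 = 10 - 10 = 0.
       U_Y = n1*n2 - U_X = 24 - 0 = 24.
Step 4: No ties, so the exact null distribution of U (based on enumerating the C(10,4) = 210 equally likely rank assignments) gives the two-sided p-value.
Step 5: p-value = 0.009524; compare to alpha = 0.05. reject H0.

U_X = 0, p = 0.009524, reject H0 at alpha = 0.05.


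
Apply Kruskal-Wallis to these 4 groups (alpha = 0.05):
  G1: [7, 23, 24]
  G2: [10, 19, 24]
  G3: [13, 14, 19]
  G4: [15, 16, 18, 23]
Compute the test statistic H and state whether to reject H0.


Step 1: Combine all N = 13 observations and assign midranks.
sorted (value, group, rank): (7,G1,1), (10,G2,2), (13,G3,3), (14,G3,4), (15,G4,5), (16,G4,6), (18,G4,7), (19,G2,8.5), (19,G3,8.5), (23,G1,10.5), (23,G4,10.5), (24,G1,12.5), (24,G2,12.5)
Step 2: Sum ranks within each group.
R_1 = 24 (n_1 = 3)
R_2 = 23 (n_2 = 3)
R_3 = 15.5 (n_3 = 3)
R_4 = 28.5 (n_4 = 4)
Step 3: H = 12/(N(N+1)) * sum(R_i^2/n_i) - 3(N+1)
     = 12/(13*14) * (24^2/3 + 23^2/3 + 15.5^2/3 + 28.5^2/4) - 3*14
     = 0.065934 * 651.479 - 42
     = 0.954670.
Step 4: Ties present; correction factor C = 1 - 18/(13^3 - 13) = 0.991758. Corrected H = 0.954670 / 0.991758 = 0.962604.
Step 5: Under H0, H ~ chi^2(3); p-value = 0.810300.
Step 6: alpha = 0.05. fail to reject H0.

H = 0.9626, df = 3, p = 0.810300, fail to reject H0.


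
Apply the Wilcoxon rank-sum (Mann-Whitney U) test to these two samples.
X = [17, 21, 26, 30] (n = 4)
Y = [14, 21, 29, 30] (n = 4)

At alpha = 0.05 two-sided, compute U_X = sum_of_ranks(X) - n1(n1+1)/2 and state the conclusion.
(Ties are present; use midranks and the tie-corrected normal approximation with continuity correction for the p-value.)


Step 1: Combine and sort all 8 observations; assign midranks.
sorted (value, group): (14,Y), (17,X), (21,X), (21,Y), (26,X), (29,Y), (30,X), (30,Y)
ranks: 14->1, 17->2, 21->3.5, 21->3.5, 26->5, 29->6, 30->7.5, 30->7.5
Step 2: Rank sum for X: R1 = 2 + 3.5 + 5 + 7.5 = 18.
Step 3: U_X = R1 - n1(n1+1)/2 = 18 - 4*5/2 = 18 - 10 = 8.
       U_Y = n1*n2 - U_X = 16 - 8 = 8.
Step 4: Ties are present, so use the tie-corrected normal approximation (with continuity correction) for the p-value.
Step 5: p-value = 1.000000; compare to alpha = 0.05. fail to reject H0.

U_X = 8, p = 1.000000, fail to reject H0 at alpha = 0.05.


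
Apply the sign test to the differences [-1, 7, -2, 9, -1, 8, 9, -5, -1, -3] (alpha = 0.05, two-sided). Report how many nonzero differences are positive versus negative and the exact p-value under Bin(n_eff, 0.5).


Step 1: Discard zero differences. Original n = 10; n_eff = number of nonzero differences = 10.
Nonzero differences (with sign): -1, +7, -2, +9, -1, +8, +9, -5, -1, -3
Step 2: Count signs: positive = 4, negative = 6.
Step 3: Under H0: P(positive) = 0.5, so the number of positives S ~ Bin(10, 0.5).
Step 4: Two-sided exact p-value = sum of Bin(10,0.5) probabilities at or below the observed probability = 0.753906.
Step 5: alpha = 0.05. fail to reject H0.

n_eff = 10, pos = 4, neg = 6, p = 0.753906, fail to reject H0.


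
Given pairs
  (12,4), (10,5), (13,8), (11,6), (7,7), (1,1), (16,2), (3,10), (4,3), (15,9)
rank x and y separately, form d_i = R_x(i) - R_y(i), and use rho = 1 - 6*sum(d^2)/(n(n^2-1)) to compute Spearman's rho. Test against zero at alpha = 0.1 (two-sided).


Step 1: Rank x and y separately (midranks; no ties here).
rank(x): 12->7, 10->5, 13->8, 11->6, 7->4, 1->1, 16->10, 3->2, 4->3, 15->9
rank(y): 4->4, 5->5, 8->8, 6->6, 7->7, 1->1, 2->2, 10->10, 3->3, 9->9
Step 2: d_i = R_x(i) - R_y(i); compute d_i^2.
  (7-4)^2=9, (5-5)^2=0, (8-8)^2=0, (6-6)^2=0, (4-7)^2=9, (1-1)^2=0, (10-2)^2=64, (2-10)^2=64, (3-3)^2=0, (9-9)^2=0
sum(d^2) = 146.
Step 3: rho = 1 - 6*146 / (10*(10^2 - 1)) = 1 - 876/990 = 0.115152.
Step 4: Under H0, t = rho * sqrt((n-2)/(1-rho^2)) = 0.3279 ~ t(8).
Step 5: Two-sided p-value from the t-distribution with 8 df = 0.751420.
Step 6: alpha = 0.1. fail to reject H0.

rho = 0.1152, p = 0.751420, fail to reject H0 at alpha = 0.1.


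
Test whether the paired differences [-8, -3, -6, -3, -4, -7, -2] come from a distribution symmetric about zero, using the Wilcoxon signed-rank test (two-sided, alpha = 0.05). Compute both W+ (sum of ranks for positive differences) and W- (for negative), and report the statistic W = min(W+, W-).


Step 1: Drop any zero differences (none here) and take |d_i|.
|d| = [8, 3, 6, 3, 4, 7, 2]
Step 2: Midrank |d_i| (ties get averaged ranks).
ranks: |8|->7, |3|->2.5, |6|->5, |3|->2.5, |4|->4, |7|->6, |2|->1
Step 3: Attach original signs; sum ranks with positive sign and with negative sign.
W+ = 0 = 0
W- = 7 + 2.5 + 5 + 2.5 + 4 + 6 + 1 = 28
(Check: W+ + W- = 28 should equal n(n+1)/2 = 28.)
Step 4: Test statistic W = min(W+, W-) = 0.
Step 5: Ties in |d|, so use the tie-corrected normal approximation.
        E[W] = n(n+1)/4 = 7*8/4 = 14.
        Tie groups: |d|=3 (t=2); sum(t^3 - t) = 6.
        Var[W] = n(n+1)(2n+1)/24 - sum(t^3-t)/48 = 840/24 - 6/48 = 34.875.
        z = (W - E[W]) / sqrt(Var[W]) = (0 - 14) / 5.9055 = -2.3707.
        Two-sided p = 2*Phi(z) = 0.017756.
Step 6: alpha = 0.05. reject H0.

W+ = 0, W- = 28, W = min = 0, p = 0.017756, reject H0.


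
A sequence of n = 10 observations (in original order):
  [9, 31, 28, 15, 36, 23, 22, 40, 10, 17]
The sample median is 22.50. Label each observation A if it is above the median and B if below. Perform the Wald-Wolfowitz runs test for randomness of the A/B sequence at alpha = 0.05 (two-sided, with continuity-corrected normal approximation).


Step 1: Compute median = 22.50; label A = above, B = below.
Labels in order: BAABAABABB  (n_A = 5, n_B = 5)
Step 2: Count runs R = 7.
Step 3: Under H0 (random ordering), E[R] = 2*n_A*n_B/(n_A+n_B) + 1 = 2*5*5/10 + 1 = 6.0000.
        Var[R] = 2*n_A*n_B*(2*n_A*n_B - n_A - n_B) / ((n_A+n_B)^2 * (n_A+n_B-1)) = 2000/900 = 2.2222.
        SD[R] = 1.4907.
Step 4: Continuity-corrected z = (R - 0.5 - E[R]) / SD[R] = (7 - 0.5 - 6.0000) / 1.4907 = 0.3354.
Step 5: Two-sided p-value via normal approximation = 2*(1 - Phi(|z|)) = 0.737316.
Step 6: alpha = 0.05. fail to reject H0.

R = 7, z = 0.3354, p = 0.737316, fail to reject H0.


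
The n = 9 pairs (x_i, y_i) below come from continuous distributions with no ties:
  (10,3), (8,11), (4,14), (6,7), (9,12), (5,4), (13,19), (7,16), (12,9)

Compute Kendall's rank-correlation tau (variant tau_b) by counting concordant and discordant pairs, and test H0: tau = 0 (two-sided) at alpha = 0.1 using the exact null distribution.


Step 1: Enumerate the 36 unordered pairs (i,j) with i<j and classify each by sign(x_j-x_i) * sign(y_j-y_i).
  (1,2):dx=-2,dy=+8->D; (1,3):dx=-6,dy=+11->D; (1,4):dx=-4,dy=+4->D; (1,5):dx=-1,dy=+9->D
  (1,6):dx=-5,dy=+1->D; (1,7):dx=+3,dy=+16->C; (1,8):dx=-3,dy=+13->D; (1,9):dx=+2,dy=+6->C
  (2,3):dx=-4,dy=+3->D; (2,4):dx=-2,dy=-4->C; (2,5):dx=+1,dy=+1->C; (2,6):dx=-3,dy=-7->C
  (2,7):dx=+5,dy=+8->C; (2,8):dx=-1,dy=+5->D; (2,9):dx=+4,dy=-2->D; (3,4):dx=+2,dy=-7->D
  (3,5):dx=+5,dy=-2->D; (3,6):dx=+1,dy=-10->D; (3,7):dx=+9,dy=+5->C; (3,8):dx=+3,dy=+2->C
  (3,9):dx=+8,dy=-5->D; (4,5):dx=+3,dy=+5->C; (4,6):dx=-1,dy=-3->C; (4,7):dx=+7,dy=+12->C
  (4,8):dx=+1,dy=+9->C; (4,9):dx=+6,dy=+2->C; (5,6):dx=-4,dy=-8->C; (5,7):dx=+4,dy=+7->C
  (5,8):dx=-2,dy=+4->D; (5,9):dx=+3,dy=-3->D; (6,7):dx=+8,dy=+15->C; (6,8):dx=+2,dy=+12->C
  (6,9):dx=+7,dy=+5->C; (7,8):dx=-6,dy=-3->C; (7,9):dx=-1,dy=-10->C; (8,9):dx=+5,dy=-7->D
Step 2: C = 20, D = 16, total pairs = 36.
Step 3: tau = (C - D)/(n(n-1)/2) = (20 - 16)/36 = 0.111111.
Step 4: Exact two-sided p-value (enumerate n! = 362880 permutations of y under H0): p = 0.761414.
Step 5: alpha = 0.1. fail to reject H0.

tau_b = 0.1111 (C=20, D=16), p = 0.761414, fail to reject H0.


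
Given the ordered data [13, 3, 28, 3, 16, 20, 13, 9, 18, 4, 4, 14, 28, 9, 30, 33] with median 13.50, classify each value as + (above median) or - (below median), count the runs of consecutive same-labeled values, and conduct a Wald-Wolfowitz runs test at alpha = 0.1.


Step 1: Compute median = 13.50; label A = above, B = below.
Labels in order: BBABAABBABBAABAA  (n_A = 8, n_B = 8)
Step 2: Count runs R = 10.
Step 3: Under H0 (random ordering), E[R] = 2*n_A*n_B/(n_A+n_B) + 1 = 2*8*8/16 + 1 = 9.0000.
        Var[R] = 2*n_A*n_B*(2*n_A*n_B - n_A - n_B) / ((n_A+n_B)^2 * (n_A+n_B-1)) = 14336/3840 = 3.7333.
        SD[R] = 1.9322.
Step 4: Continuity-corrected z = (R - 0.5 - E[R]) / SD[R] = (10 - 0.5 - 9.0000) / 1.9322 = 0.2588.
Step 5: Two-sided p-value via normal approximation = 2*(1 - Phi(|z|)) = 0.795809.
Step 6: alpha = 0.1. fail to reject H0.

R = 10, z = 0.2588, p = 0.795809, fail to reject H0.


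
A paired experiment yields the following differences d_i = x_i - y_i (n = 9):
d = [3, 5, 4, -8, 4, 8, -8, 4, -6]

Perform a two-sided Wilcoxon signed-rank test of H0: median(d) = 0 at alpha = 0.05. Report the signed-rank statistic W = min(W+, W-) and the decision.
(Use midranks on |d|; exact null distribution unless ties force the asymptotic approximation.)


Step 1: Drop any zero differences (none here) and take |d_i|.
|d| = [3, 5, 4, 8, 4, 8, 8, 4, 6]
Step 2: Midrank |d_i| (ties get averaged ranks).
ranks: |3|->1, |5|->5, |4|->3, |8|->8, |4|->3, |8|->8, |8|->8, |4|->3, |6|->6
Step 3: Attach original signs; sum ranks with positive sign and with negative sign.
W+ = 1 + 5 + 3 + 3 + 8 + 3 = 23
W- = 8 + 8 + 6 = 22
(Check: W+ + W- = 45 should equal n(n+1)/2 = 45.)
Step 4: Test statistic W = min(W+, W-) = 22.
Step 5: Ties in |d|, so use the tie-corrected normal approximation.
        E[W] = n(n+1)/4 = 9*10/4 = 22.5.
        Tie groups: |d|=4 (t=3), |d|=8 (t=3); sum(t^3 - t) = 48.
        Var[W] = n(n+1)(2n+1)/24 - sum(t^3-t)/48 = 1710/24 - 48/48 = 70.25.
        z = (W - E[W]) / sqrt(Var[W]) = (22 - 22.5) / 8.3815 = -0.0597.
        Two-sided p = 2*Phi(z) = 0.952430.
Step 6: alpha = 0.05. fail to reject H0.

W+ = 23, W- = 22, W = min = 22, p = 0.952430, fail to reject H0.


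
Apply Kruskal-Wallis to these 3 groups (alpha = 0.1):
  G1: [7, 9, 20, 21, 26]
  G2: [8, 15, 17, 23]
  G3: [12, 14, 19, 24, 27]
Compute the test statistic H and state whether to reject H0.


Step 1: Combine all N = 14 observations and assign midranks.
sorted (value, group, rank): (7,G1,1), (8,G2,2), (9,G1,3), (12,G3,4), (14,G3,5), (15,G2,6), (17,G2,7), (19,G3,8), (20,G1,9), (21,G1,10), (23,G2,11), (24,G3,12), (26,G1,13), (27,G3,14)
Step 2: Sum ranks within each group.
R_1 = 36 (n_1 = 5)
R_2 = 26 (n_2 = 4)
R_3 = 43 (n_3 = 5)
Step 3: H = 12/(N(N+1)) * sum(R_i^2/n_i) - 3(N+1)
     = 12/(14*15) * (36^2/5 + 26^2/4 + 43^2/5) - 3*15
     = 0.057143 * 798 - 45
     = 0.600000.
Step 4: No ties, so H is used without correction.
Step 5: Under H0, H ~ chi^2(2); p-value = 0.740818.
Step 6: alpha = 0.1. fail to reject H0.

H = 0.6000, df = 2, p = 0.740818, fail to reject H0.


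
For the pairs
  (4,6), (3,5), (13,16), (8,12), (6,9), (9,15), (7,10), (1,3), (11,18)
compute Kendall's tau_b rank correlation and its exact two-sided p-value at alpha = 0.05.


Step 1: Enumerate the 36 unordered pairs (i,j) with i<j and classify each by sign(x_j-x_i) * sign(y_j-y_i).
  (1,2):dx=-1,dy=-1->C; (1,3):dx=+9,dy=+10->C; (1,4):dx=+4,dy=+6->C; (1,5):dx=+2,dy=+3->C
  (1,6):dx=+5,dy=+9->C; (1,7):dx=+3,dy=+4->C; (1,8):dx=-3,dy=-3->C; (1,9):dx=+7,dy=+12->C
  (2,3):dx=+10,dy=+11->C; (2,4):dx=+5,dy=+7->C; (2,5):dx=+3,dy=+4->C; (2,6):dx=+6,dy=+10->C
  (2,7):dx=+4,dy=+5->C; (2,8):dx=-2,dy=-2->C; (2,9):dx=+8,dy=+13->C; (3,4):dx=-5,dy=-4->C
  (3,5):dx=-7,dy=-7->C; (3,6):dx=-4,dy=-1->C; (3,7):dx=-6,dy=-6->C; (3,8):dx=-12,dy=-13->C
  (3,9):dx=-2,dy=+2->D; (4,5):dx=-2,dy=-3->C; (4,6):dx=+1,dy=+3->C; (4,7):dx=-1,dy=-2->C
  (4,8):dx=-7,dy=-9->C; (4,9):dx=+3,dy=+6->C; (5,6):dx=+3,dy=+6->C; (5,7):dx=+1,dy=+1->C
  (5,8):dx=-5,dy=-6->C; (5,9):dx=+5,dy=+9->C; (6,7):dx=-2,dy=-5->C; (6,8):dx=-8,dy=-12->C
  (6,9):dx=+2,dy=+3->C; (7,8):dx=-6,dy=-7->C; (7,9):dx=+4,dy=+8->C; (8,9):dx=+10,dy=+15->C
Step 2: C = 35, D = 1, total pairs = 36.
Step 3: tau = (C - D)/(n(n-1)/2) = (35 - 1)/36 = 0.944444.
Step 4: Exact two-sided p-value (enumerate n! = 362880 permutations of y under H0): p = 0.000050.
Step 5: alpha = 0.05. reject H0.

tau_b = 0.9444 (C=35, D=1), p = 0.000050, reject H0.


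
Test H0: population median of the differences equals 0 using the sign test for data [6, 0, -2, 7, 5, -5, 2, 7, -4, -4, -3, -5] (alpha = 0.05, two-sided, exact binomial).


Step 1: Discard zero differences. Original n = 12; n_eff = number of nonzero differences = 11.
Nonzero differences (with sign): +6, -2, +7, +5, -5, +2, +7, -4, -4, -3, -5
Step 2: Count signs: positive = 5, negative = 6.
Step 3: Under H0: P(positive) = 0.5, so the number of positives S ~ Bin(11, 0.5).
Step 4: Two-sided exact p-value = sum of Bin(11,0.5) probabilities at or below the observed probability = 1.000000.
Step 5: alpha = 0.05. fail to reject H0.

n_eff = 11, pos = 5, neg = 6, p = 1.000000, fail to reject H0.


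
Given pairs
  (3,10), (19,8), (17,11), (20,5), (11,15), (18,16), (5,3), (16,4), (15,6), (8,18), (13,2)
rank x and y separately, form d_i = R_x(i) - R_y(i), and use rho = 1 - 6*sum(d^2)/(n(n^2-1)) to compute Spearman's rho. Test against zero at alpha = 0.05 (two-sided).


Step 1: Rank x and y separately (midranks; no ties here).
rank(x): 3->1, 19->10, 17->8, 20->11, 11->4, 18->9, 5->2, 16->7, 15->6, 8->3, 13->5
rank(y): 10->7, 8->6, 11->8, 5->4, 15->9, 16->10, 3->2, 4->3, 6->5, 18->11, 2->1
Step 2: d_i = R_x(i) - R_y(i); compute d_i^2.
  (1-7)^2=36, (10-6)^2=16, (8-8)^2=0, (11-4)^2=49, (4-9)^2=25, (9-10)^2=1, (2-2)^2=0, (7-3)^2=16, (6-5)^2=1, (3-11)^2=64, (5-1)^2=16
sum(d^2) = 224.
Step 3: rho = 1 - 6*224 / (11*(11^2 - 1)) = 1 - 1344/1320 = -0.018182.
Step 4: Under H0, t = rho * sqrt((n-2)/(1-rho^2)) = -0.0546 ~ t(9).
Step 5: Two-sided p-value from the t-distribution with 9 df = 0.957685.
Step 6: alpha = 0.05. fail to reject H0.

rho = -0.0182, p = 0.957685, fail to reject H0 at alpha = 0.05.


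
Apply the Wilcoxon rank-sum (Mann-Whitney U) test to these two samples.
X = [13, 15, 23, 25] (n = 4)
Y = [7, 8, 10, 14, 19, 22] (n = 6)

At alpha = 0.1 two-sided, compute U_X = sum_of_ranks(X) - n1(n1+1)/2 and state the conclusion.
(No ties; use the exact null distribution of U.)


Step 1: Combine and sort all 10 observations; assign midranks.
sorted (value, group): (7,Y), (8,Y), (10,Y), (13,X), (14,Y), (15,X), (19,Y), (22,Y), (23,X), (25,X)
ranks: 7->1, 8->2, 10->3, 13->4, 14->5, 15->6, 19->7, 22->8, 23->9, 25->10
Step 2: Rank sum for X: R1 = 4 + 6 + 9 + 10 = 29.
Step 3: U_X = R1 - n1(n1+1)/2 = 29 - 4*5/2 = 29 - 10 = 19.
       U_Y = n1*n2 - U_X = 24 - 19 = 5.
Step 4: No ties, so the exact null distribution of U (based on enumerating the C(10,4) = 210 equally likely rank assignments) gives the two-sided p-value.
Step 5: p-value = 0.171429; compare to alpha = 0.1. fail to reject H0.

U_X = 19, p = 0.171429, fail to reject H0 at alpha = 0.1.


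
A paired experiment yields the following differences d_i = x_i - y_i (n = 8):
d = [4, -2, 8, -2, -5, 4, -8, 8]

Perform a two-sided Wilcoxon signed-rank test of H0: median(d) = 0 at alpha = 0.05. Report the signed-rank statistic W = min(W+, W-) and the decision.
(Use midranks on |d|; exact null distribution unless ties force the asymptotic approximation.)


Step 1: Drop any zero differences (none here) and take |d_i|.
|d| = [4, 2, 8, 2, 5, 4, 8, 8]
Step 2: Midrank |d_i| (ties get averaged ranks).
ranks: |4|->3.5, |2|->1.5, |8|->7, |2|->1.5, |5|->5, |4|->3.5, |8|->7, |8|->7
Step 3: Attach original signs; sum ranks with positive sign and with negative sign.
W+ = 3.5 + 7 + 3.5 + 7 = 21
W- = 1.5 + 1.5 + 5 + 7 = 15
(Check: W+ + W- = 36 should equal n(n+1)/2 = 36.)
Step 4: Test statistic W = min(W+, W-) = 15.
Step 5: Ties in |d|, so use the tie-corrected normal approximation.
        E[W] = n(n+1)/4 = 8*9/4 = 18.
        Tie groups: |d|=2 (t=2), |d|=4 (t=2), |d|=8 (t=3); sum(t^3 - t) = 36.
        Var[W] = n(n+1)(2n+1)/24 - sum(t^3-t)/48 = 1224/24 - 36/48 = 50.25.
        z = (W - E[W]) / sqrt(Var[W]) = (15 - 18) / 7.0887 = -0.4232.
        Two-sided p = 2*Phi(z) = 0.672144.
Step 6: alpha = 0.05. fail to reject H0.

W+ = 21, W- = 15, W = min = 15, p = 0.672144, fail to reject H0.


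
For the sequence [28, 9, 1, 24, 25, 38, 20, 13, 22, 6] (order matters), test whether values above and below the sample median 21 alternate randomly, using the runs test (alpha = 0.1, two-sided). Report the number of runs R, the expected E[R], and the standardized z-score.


Step 1: Compute median = 21; label A = above, B = below.
Labels in order: ABBAAABBAB  (n_A = 5, n_B = 5)
Step 2: Count runs R = 6.
Step 3: Under H0 (random ordering), E[R] = 2*n_A*n_B/(n_A+n_B) + 1 = 2*5*5/10 + 1 = 6.0000.
        Var[R] = 2*n_A*n_B*(2*n_A*n_B - n_A - n_B) / ((n_A+n_B)^2 * (n_A+n_B-1)) = 2000/900 = 2.2222.
        SD[R] = 1.4907.
Step 4: R = E[R], so z = 0 with no continuity correction.
Step 5: Two-sided p-value via normal approximation = 2*(1 - Phi(|z|)) = 1.000000.
Step 6: alpha = 0.1. fail to reject H0.

R = 6, z = 0.0000, p = 1.000000, fail to reject H0.


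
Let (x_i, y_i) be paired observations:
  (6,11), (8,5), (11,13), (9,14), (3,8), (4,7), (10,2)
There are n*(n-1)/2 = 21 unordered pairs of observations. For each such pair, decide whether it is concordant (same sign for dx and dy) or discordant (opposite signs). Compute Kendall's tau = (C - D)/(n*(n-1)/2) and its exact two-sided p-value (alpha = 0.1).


Step 1: Enumerate the 21 unordered pairs (i,j) with i<j and classify each by sign(x_j-x_i) * sign(y_j-y_i).
  (1,2):dx=+2,dy=-6->D; (1,3):dx=+5,dy=+2->C; (1,4):dx=+3,dy=+3->C; (1,5):dx=-3,dy=-3->C
  (1,6):dx=-2,dy=-4->C; (1,7):dx=+4,dy=-9->D; (2,3):dx=+3,dy=+8->C; (2,4):dx=+1,dy=+9->C
  (2,5):dx=-5,dy=+3->D; (2,6):dx=-4,dy=+2->D; (2,7):dx=+2,dy=-3->D; (3,4):dx=-2,dy=+1->D
  (3,5):dx=-8,dy=-5->C; (3,6):dx=-7,dy=-6->C; (3,7):dx=-1,dy=-11->C; (4,5):dx=-6,dy=-6->C
  (4,6):dx=-5,dy=-7->C; (4,7):dx=+1,dy=-12->D; (5,6):dx=+1,dy=-1->D; (5,7):dx=+7,dy=-6->D
  (6,7):dx=+6,dy=-5->D
Step 2: C = 11, D = 10, total pairs = 21.
Step 3: tau = (C - D)/(n(n-1)/2) = (11 - 10)/21 = 0.047619.
Step 4: Exact two-sided p-value (enumerate n! = 5040 permutations of y under H0): p = 1.000000.
Step 5: alpha = 0.1. fail to reject H0.

tau_b = 0.0476 (C=11, D=10), p = 1.000000, fail to reject H0.


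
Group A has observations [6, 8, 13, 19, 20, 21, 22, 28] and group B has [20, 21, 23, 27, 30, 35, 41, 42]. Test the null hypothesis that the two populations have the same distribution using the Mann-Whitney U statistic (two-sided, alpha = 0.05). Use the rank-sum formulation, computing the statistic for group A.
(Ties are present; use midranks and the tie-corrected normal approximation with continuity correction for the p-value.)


Step 1: Combine and sort all 16 observations; assign midranks.
sorted (value, group): (6,X), (8,X), (13,X), (19,X), (20,X), (20,Y), (21,X), (21,Y), (22,X), (23,Y), (27,Y), (28,X), (30,Y), (35,Y), (41,Y), (42,Y)
ranks: 6->1, 8->2, 13->3, 19->4, 20->5.5, 20->5.5, 21->7.5, 21->7.5, 22->9, 23->10, 27->11, 28->12, 30->13, 35->14, 41->15, 42->16
Step 2: Rank sum for X: R1 = 1 + 2 + 3 + 4 + 5.5 + 7.5 + 9 + 12 = 44.
Step 3: U_X = R1 - n1(n1+1)/2 = 44 - 8*9/2 = 44 - 36 = 8.
       U_Y = n1*n2 - U_X = 64 - 8 = 56.
Step 4: Ties are present, so use the tie-corrected normal approximation (with continuity correction) for the p-value.
Step 5: p-value = 0.013450; compare to alpha = 0.05. reject H0.

U_X = 8, p = 0.013450, reject H0 at alpha = 0.05.


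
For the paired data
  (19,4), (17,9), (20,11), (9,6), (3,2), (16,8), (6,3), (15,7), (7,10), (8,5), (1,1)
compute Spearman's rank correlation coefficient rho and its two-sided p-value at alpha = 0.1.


Step 1: Rank x and y separately (midranks; no ties here).
rank(x): 19->10, 17->9, 20->11, 9->6, 3->2, 16->8, 6->3, 15->7, 7->4, 8->5, 1->1
rank(y): 4->4, 9->9, 11->11, 6->6, 2->2, 8->8, 3->3, 7->7, 10->10, 5->5, 1->1
Step 2: d_i = R_x(i) - R_y(i); compute d_i^2.
  (10-4)^2=36, (9-9)^2=0, (11-11)^2=0, (6-6)^2=0, (2-2)^2=0, (8-8)^2=0, (3-3)^2=0, (7-7)^2=0, (4-10)^2=36, (5-5)^2=0, (1-1)^2=0
sum(d^2) = 72.
Step 3: rho = 1 - 6*72 / (11*(11^2 - 1)) = 1 - 432/1320 = 0.672727.
Step 4: Under H0, t = rho * sqrt((n-2)/(1-rho^2)) = 2.7277 ~ t(9).
Step 5: Two-sided p-value from the t-distribution with 9 df = 0.023313.
Step 6: alpha = 0.1. reject H0.

rho = 0.6727, p = 0.023313, reject H0 at alpha = 0.1.


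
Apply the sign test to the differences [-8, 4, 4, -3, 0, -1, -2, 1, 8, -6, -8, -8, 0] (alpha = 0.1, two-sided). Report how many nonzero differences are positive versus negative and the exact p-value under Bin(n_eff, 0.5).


Step 1: Discard zero differences. Original n = 13; n_eff = number of nonzero differences = 11.
Nonzero differences (with sign): -8, +4, +4, -3, -1, -2, +1, +8, -6, -8, -8
Step 2: Count signs: positive = 4, negative = 7.
Step 3: Under H0: P(positive) = 0.5, so the number of positives S ~ Bin(11, 0.5).
Step 4: Two-sided exact p-value = sum of Bin(11,0.5) probabilities at or below the observed probability = 0.548828.
Step 5: alpha = 0.1. fail to reject H0.

n_eff = 11, pos = 4, neg = 7, p = 0.548828, fail to reject H0.


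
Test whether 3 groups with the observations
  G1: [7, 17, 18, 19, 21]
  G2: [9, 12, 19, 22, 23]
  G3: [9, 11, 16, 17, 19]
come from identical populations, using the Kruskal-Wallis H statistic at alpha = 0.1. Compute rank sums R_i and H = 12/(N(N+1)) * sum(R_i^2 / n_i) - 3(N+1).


Step 1: Combine all N = 15 observations and assign midranks.
sorted (value, group, rank): (7,G1,1), (9,G2,2.5), (9,G3,2.5), (11,G3,4), (12,G2,5), (16,G3,6), (17,G1,7.5), (17,G3,7.5), (18,G1,9), (19,G1,11), (19,G2,11), (19,G3,11), (21,G1,13), (22,G2,14), (23,G2,15)
Step 2: Sum ranks within each group.
R_1 = 41.5 (n_1 = 5)
R_2 = 47.5 (n_2 = 5)
R_3 = 31 (n_3 = 5)
Step 3: H = 12/(N(N+1)) * sum(R_i^2/n_i) - 3(N+1)
     = 12/(15*16) * (41.5^2/5 + 47.5^2/5 + 31^2/5) - 3*16
     = 0.050000 * 987.9 - 48
     = 1.395000.
Step 4: Ties present; correction factor C = 1 - 36/(15^3 - 15) = 0.989286. Corrected H = 1.395000 / 0.989286 = 1.410108.
Step 5: Under H0, H ~ chi^2(2); p-value = 0.494082.
Step 6: alpha = 0.1. fail to reject H0.

H = 1.4101, df = 2, p = 0.494082, fail to reject H0.


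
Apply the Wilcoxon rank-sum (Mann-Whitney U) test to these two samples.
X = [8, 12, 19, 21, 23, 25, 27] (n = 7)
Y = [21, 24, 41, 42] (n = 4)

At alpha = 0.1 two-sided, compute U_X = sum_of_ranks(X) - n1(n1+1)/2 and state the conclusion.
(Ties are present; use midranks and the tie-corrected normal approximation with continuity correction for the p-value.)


Step 1: Combine and sort all 11 observations; assign midranks.
sorted (value, group): (8,X), (12,X), (19,X), (21,X), (21,Y), (23,X), (24,Y), (25,X), (27,X), (41,Y), (42,Y)
ranks: 8->1, 12->2, 19->3, 21->4.5, 21->4.5, 23->6, 24->7, 25->8, 27->9, 41->10, 42->11
Step 2: Rank sum for X: R1 = 1 + 2 + 3 + 4.5 + 6 + 8 + 9 = 33.5.
Step 3: U_X = R1 - n1(n1+1)/2 = 33.5 - 7*8/2 = 33.5 - 28 = 5.5.
       U_Y = n1*n2 - U_X = 28 - 5.5 = 22.5.
Step 4: Ties are present, so use the tie-corrected normal approximation (with continuity correction) for the p-value.
Step 5: p-value = 0.129695; compare to alpha = 0.1. fail to reject H0.

U_X = 5.5, p = 0.129695, fail to reject H0 at alpha = 0.1.


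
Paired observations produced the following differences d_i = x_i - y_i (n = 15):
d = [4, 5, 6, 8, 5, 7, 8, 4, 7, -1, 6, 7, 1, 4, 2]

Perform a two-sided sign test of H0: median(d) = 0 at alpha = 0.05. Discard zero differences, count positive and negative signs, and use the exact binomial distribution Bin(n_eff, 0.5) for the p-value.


Step 1: Discard zero differences. Original n = 15; n_eff = number of nonzero differences = 15.
Nonzero differences (with sign): +4, +5, +6, +8, +5, +7, +8, +4, +7, -1, +6, +7, +1, +4, +2
Step 2: Count signs: positive = 14, negative = 1.
Step 3: Under H0: P(positive) = 0.5, so the number of positives S ~ Bin(15, 0.5).
Step 4: Two-sided exact p-value = sum of Bin(15,0.5) probabilities at or below the observed probability = 0.000977.
Step 5: alpha = 0.05. reject H0.

n_eff = 15, pos = 14, neg = 1, p = 0.000977, reject H0.


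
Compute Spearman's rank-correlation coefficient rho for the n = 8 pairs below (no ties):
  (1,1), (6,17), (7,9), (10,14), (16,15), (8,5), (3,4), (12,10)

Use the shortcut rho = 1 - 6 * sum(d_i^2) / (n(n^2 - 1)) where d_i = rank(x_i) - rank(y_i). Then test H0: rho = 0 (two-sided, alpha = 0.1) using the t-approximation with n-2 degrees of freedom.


Step 1: Rank x and y separately (midranks; no ties here).
rank(x): 1->1, 6->3, 7->4, 10->6, 16->8, 8->5, 3->2, 12->7
rank(y): 1->1, 17->8, 9->4, 14->6, 15->7, 5->3, 4->2, 10->5
Step 2: d_i = R_x(i) - R_y(i); compute d_i^2.
  (1-1)^2=0, (3-8)^2=25, (4-4)^2=0, (6-6)^2=0, (8-7)^2=1, (5-3)^2=4, (2-2)^2=0, (7-5)^2=4
sum(d^2) = 34.
Step 3: rho = 1 - 6*34 / (8*(8^2 - 1)) = 1 - 204/504 = 0.595238.
Step 4: Under H0, t = rho * sqrt((n-2)/(1-rho^2)) = 1.8145 ~ t(6).
Step 5: Two-sided p-value from the t-distribution with 6 df = 0.119530.
Step 6: alpha = 0.1. fail to reject H0.

rho = 0.5952, p = 0.119530, fail to reject H0 at alpha = 0.1.


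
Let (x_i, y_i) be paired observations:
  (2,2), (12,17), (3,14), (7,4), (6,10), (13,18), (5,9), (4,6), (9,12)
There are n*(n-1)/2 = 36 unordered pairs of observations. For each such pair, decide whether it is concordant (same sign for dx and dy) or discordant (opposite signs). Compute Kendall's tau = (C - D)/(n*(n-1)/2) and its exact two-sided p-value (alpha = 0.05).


Step 1: Enumerate the 36 unordered pairs (i,j) with i<j and classify each by sign(x_j-x_i) * sign(y_j-y_i).
  (1,2):dx=+10,dy=+15->C; (1,3):dx=+1,dy=+12->C; (1,4):dx=+5,dy=+2->C; (1,5):dx=+4,dy=+8->C
  (1,6):dx=+11,dy=+16->C; (1,7):dx=+3,dy=+7->C; (1,8):dx=+2,dy=+4->C; (1,9):dx=+7,dy=+10->C
  (2,3):dx=-9,dy=-3->C; (2,4):dx=-5,dy=-13->C; (2,5):dx=-6,dy=-7->C; (2,6):dx=+1,dy=+1->C
  (2,7):dx=-7,dy=-8->C; (2,8):dx=-8,dy=-11->C; (2,9):dx=-3,dy=-5->C; (3,4):dx=+4,dy=-10->D
  (3,5):dx=+3,dy=-4->D; (3,6):dx=+10,dy=+4->C; (3,7):dx=+2,dy=-5->D; (3,8):dx=+1,dy=-8->D
  (3,9):dx=+6,dy=-2->D; (4,5):dx=-1,dy=+6->D; (4,6):dx=+6,dy=+14->C; (4,7):dx=-2,dy=+5->D
  (4,8):dx=-3,dy=+2->D; (4,9):dx=+2,dy=+8->C; (5,6):dx=+7,dy=+8->C; (5,7):dx=-1,dy=-1->C
  (5,8):dx=-2,dy=-4->C; (5,9):dx=+3,dy=+2->C; (6,7):dx=-8,dy=-9->C; (6,8):dx=-9,dy=-12->C
  (6,9):dx=-4,dy=-6->C; (7,8):dx=-1,dy=-3->C; (7,9):dx=+4,dy=+3->C; (8,9):dx=+5,dy=+6->C
Step 2: C = 28, D = 8, total pairs = 36.
Step 3: tau = (C - D)/(n(n-1)/2) = (28 - 8)/36 = 0.555556.
Step 4: Exact two-sided p-value (enumerate n! = 362880 permutations of y under H0): p = 0.044615.
Step 5: alpha = 0.05. reject H0.

tau_b = 0.5556 (C=28, D=8), p = 0.044615, reject H0.


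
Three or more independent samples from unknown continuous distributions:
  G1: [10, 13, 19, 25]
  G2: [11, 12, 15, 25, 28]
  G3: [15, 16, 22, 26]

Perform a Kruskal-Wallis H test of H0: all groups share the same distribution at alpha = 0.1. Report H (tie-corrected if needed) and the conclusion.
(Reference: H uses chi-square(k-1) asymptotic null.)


Step 1: Combine all N = 13 observations and assign midranks.
sorted (value, group, rank): (10,G1,1), (11,G2,2), (12,G2,3), (13,G1,4), (15,G2,5.5), (15,G3,5.5), (16,G3,7), (19,G1,8), (22,G3,9), (25,G1,10.5), (25,G2,10.5), (26,G3,12), (28,G2,13)
Step 2: Sum ranks within each group.
R_1 = 23.5 (n_1 = 4)
R_2 = 34 (n_2 = 5)
R_3 = 33.5 (n_3 = 4)
Step 3: H = 12/(N(N+1)) * sum(R_i^2/n_i) - 3(N+1)
     = 12/(13*14) * (23.5^2/4 + 34^2/5 + 33.5^2/4) - 3*14
     = 0.065934 * 649.825 - 42
     = 0.845604.
Step 4: Ties present; correction factor C = 1 - 12/(13^3 - 13) = 0.994505. Corrected H = 0.845604 / 0.994505 = 0.850276.
Step 5: Under H0, H ~ chi^2(2); p-value = 0.653679.
Step 6: alpha = 0.1. fail to reject H0.

H = 0.8503, df = 2, p = 0.653679, fail to reject H0.


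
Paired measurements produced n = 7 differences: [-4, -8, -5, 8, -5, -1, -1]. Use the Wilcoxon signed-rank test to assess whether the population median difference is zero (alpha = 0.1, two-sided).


Step 1: Drop any zero differences (none here) and take |d_i|.
|d| = [4, 8, 5, 8, 5, 1, 1]
Step 2: Midrank |d_i| (ties get averaged ranks).
ranks: |4|->3, |8|->6.5, |5|->4.5, |8|->6.5, |5|->4.5, |1|->1.5, |1|->1.5
Step 3: Attach original signs; sum ranks with positive sign and with negative sign.
W+ = 6.5 = 6.5
W- = 3 + 6.5 + 4.5 + 4.5 + 1.5 + 1.5 = 21.5
(Check: W+ + W- = 28 should equal n(n+1)/2 = 28.)
Step 4: Test statistic W = min(W+, W-) = 6.5.
Step 5: Ties in |d|, so use the tie-corrected normal approximation.
        E[W] = n(n+1)/4 = 7*8/4 = 14.
        Tie groups: |d|=1 (t=2), |d|=5 (t=2), |d|=8 (t=2); sum(t^3 - t) = 18.
        Var[W] = n(n+1)(2n+1)/24 - sum(t^3-t)/48 = 840/24 - 18/48 = 34.625.
        z = (W - E[W]) / sqrt(Var[W]) = (6.5 - 14) / 5.8843 = -1.2746.
        Two-sided p = 2*Phi(z) = 0.202459.
Step 6: alpha = 0.1. fail to reject H0.

W+ = 6.5, W- = 21.5, W = min = 6.5, p = 0.202459, fail to reject H0.


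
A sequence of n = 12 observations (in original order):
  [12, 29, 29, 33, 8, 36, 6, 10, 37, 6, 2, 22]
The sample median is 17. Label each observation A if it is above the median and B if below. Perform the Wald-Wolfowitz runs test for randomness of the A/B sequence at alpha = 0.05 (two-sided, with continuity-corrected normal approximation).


Step 1: Compute median = 17; label A = above, B = below.
Labels in order: BAAABABBABBA  (n_A = 6, n_B = 6)
Step 2: Count runs R = 8.
Step 3: Under H0 (random ordering), E[R] = 2*n_A*n_B/(n_A+n_B) + 1 = 2*6*6/12 + 1 = 7.0000.
        Var[R] = 2*n_A*n_B*(2*n_A*n_B - n_A - n_B) / ((n_A+n_B)^2 * (n_A+n_B-1)) = 4320/1584 = 2.7273.
        SD[R] = 1.6514.
Step 4: Continuity-corrected z = (R - 0.5 - E[R]) / SD[R] = (8 - 0.5 - 7.0000) / 1.6514 = 0.3028.
Step 5: Two-sided p-value via normal approximation = 2*(1 - Phi(|z|)) = 0.762069.
Step 6: alpha = 0.05. fail to reject H0.

R = 8, z = 0.3028, p = 0.762069, fail to reject H0.


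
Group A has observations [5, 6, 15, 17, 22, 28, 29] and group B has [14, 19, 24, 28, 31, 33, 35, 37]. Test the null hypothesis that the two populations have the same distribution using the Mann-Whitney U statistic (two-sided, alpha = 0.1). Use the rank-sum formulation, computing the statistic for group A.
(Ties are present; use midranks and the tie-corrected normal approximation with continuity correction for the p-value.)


Step 1: Combine and sort all 15 observations; assign midranks.
sorted (value, group): (5,X), (6,X), (14,Y), (15,X), (17,X), (19,Y), (22,X), (24,Y), (28,X), (28,Y), (29,X), (31,Y), (33,Y), (35,Y), (37,Y)
ranks: 5->1, 6->2, 14->3, 15->4, 17->5, 19->6, 22->7, 24->8, 28->9.5, 28->9.5, 29->11, 31->12, 33->13, 35->14, 37->15
Step 2: Rank sum for X: R1 = 1 + 2 + 4 + 5 + 7 + 9.5 + 11 = 39.5.
Step 3: U_X = R1 - n1(n1+1)/2 = 39.5 - 7*8/2 = 39.5 - 28 = 11.5.
       U_Y = n1*n2 - U_X = 56 - 11.5 = 44.5.
Step 4: Ties are present, so use the tie-corrected normal approximation (with continuity correction) for the p-value.
Step 5: p-value = 0.063840; compare to alpha = 0.1. reject H0.

U_X = 11.5, p = 0.063840, reject H0 at alpha = 0.1.


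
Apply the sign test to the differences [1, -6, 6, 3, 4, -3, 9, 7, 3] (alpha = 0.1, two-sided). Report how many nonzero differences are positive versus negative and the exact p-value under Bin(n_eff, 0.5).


Step 1: Discard zero differences. Original n = 9; n_eff = number of nonzero differences = 9.
Nonzero differences (with sign): +1, -6, +6, +3, +4, -3, +9, +7, +3
Step 2: Count signs: positive = 7, negative = 2.
Step 3: Under H0: P(positive) = 0.5, so the number of positives S ~ Bin(9, 0.5).
Step 4: Two-sided exact p-value = sum of Bin(9,0.5) probabilities at or below the observed probability = 0.179688.
Step 5: alpha = 0.1. fail to reject H0.

n_eff = 9, pos = 7, neg = 2, p = 0.179688, fail to reject H0.
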